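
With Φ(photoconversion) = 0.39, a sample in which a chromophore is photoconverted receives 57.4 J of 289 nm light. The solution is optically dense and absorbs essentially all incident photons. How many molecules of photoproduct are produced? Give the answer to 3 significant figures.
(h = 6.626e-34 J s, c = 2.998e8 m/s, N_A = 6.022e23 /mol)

Photon energy at 289 nm: hc/λ = (6.626e-34)(2.998e8)/(289e-9) = 6.874e-19 J.
Photons incident: 57.4 / 6.874e-19 = 8.350e19, i.e. 8.350e19/6.022e23 = 1.387e-4 mol.
Product: Φ × n_abs = 0.39 × 1.387e-4 = 5.409e-5 mol.
As a count: 5.409e-5 × 6.022e23 = 3.26e19.

3.26e19 molecules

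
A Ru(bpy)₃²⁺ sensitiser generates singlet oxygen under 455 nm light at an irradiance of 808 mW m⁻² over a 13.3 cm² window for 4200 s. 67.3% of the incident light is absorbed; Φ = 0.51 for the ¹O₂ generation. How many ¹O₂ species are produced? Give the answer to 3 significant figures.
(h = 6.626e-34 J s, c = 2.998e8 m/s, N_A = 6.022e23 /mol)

Photon energy at 455 nm: hc/λ = (6.626e-34)(2.998e8)/(455e-9) = 4.366e-19 J.
Energy delivered: (808 mW m⁻²)(13.3e-4 m²)(4200 s) = 4.513 J.
Photons incident: 4.513 / 4.366e-19 = 1.034e19, i.e. 1.034e19/6.022e23 = 1.717e-5 mol.
Photons absorbed: 0.673 × 1.717e-5 = 1.156e-5 mol.
Product: Φ × n_abs = 0.51 × 1.156e-5 = 5.896e-6 mol.
As a count: 5.896e-6 × 6.022e23 = 3.55e18.

3.55e18 species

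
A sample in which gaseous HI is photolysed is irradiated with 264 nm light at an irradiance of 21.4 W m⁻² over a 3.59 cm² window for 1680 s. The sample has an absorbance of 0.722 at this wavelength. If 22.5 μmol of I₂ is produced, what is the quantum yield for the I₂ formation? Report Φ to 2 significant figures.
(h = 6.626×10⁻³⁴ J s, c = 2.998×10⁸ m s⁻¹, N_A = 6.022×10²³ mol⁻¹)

Product: 22.5 μmol = 2.25×10⁻⁵ mol.
Photon energy at 264 nm: hc/λ = (6.626×10⁻³⁴)(2.998×10⁸)/(264×10⁻⁹) = 7.525×10⁻¹⁹ J.
Energy delivered: (21.4 W m⁻²)(3.59×10⁻⁴ m²)(1680 s) = 12.91 J.
Photons incident: 12.91 / 7.525×10⁻¹⁹ = 1.716×10¹⁹, i.e. 1.716×10¹⁹/6.022×10²³ = 2.850×10⁻⁵ mol.
Fraction absorbed: 1 − 10^(−0.722) = 0.8103.
Photons absorbed: 0.8103 × 2.850×10⁻⁵ = 2.309×10⁻⁵ mol.
Φ = 2.25×10⁻⁵ mol / 2.309×10⁻⁵ mol photons = 0.97.

Φ = 0.97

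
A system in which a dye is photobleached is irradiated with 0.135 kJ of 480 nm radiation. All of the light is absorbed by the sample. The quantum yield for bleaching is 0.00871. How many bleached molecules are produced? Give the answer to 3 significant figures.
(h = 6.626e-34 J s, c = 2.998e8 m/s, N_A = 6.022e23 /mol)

Photon energy at 480 nm: hc/λ = (6.626e-34)(2.998e8)/(480e-9) = 4.138e-19 J.
Incident energy: 0.135 kJ = 135 J.
Photons incident: 135 / 4.138e-19 = 3.262e20, i.e. 3.262e20/6.022e23 = 5.417e-4 mol.
Product: Φ × n_abs = 0.00871 × 5.417e-4 = 4.718e-6 mol.
As a count: 4.718e-6 × 6.022e23 = 2.84e18.

2.84e18 bleached molecules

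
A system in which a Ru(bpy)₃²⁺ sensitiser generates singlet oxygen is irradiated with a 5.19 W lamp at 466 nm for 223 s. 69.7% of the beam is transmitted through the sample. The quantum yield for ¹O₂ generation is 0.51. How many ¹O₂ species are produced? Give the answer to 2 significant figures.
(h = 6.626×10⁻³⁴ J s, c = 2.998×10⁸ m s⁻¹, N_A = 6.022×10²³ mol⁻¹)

4.2×10²⁰ species

Photon energy at 466 nm: hc/λ = (6.626×10⁻³⁴)(2.998×10⁸)/(466×10⁻⁹) = 4.263×10⁻¹⁹ J.
Energy delivered: (5.19 W)(223 s) = 1157 J.
Photons incident: 1157 / 4.263×10⁻¹⁹ = 2.714×10²¹, i.e. 2.714×10²¹/6.022×10²³ = 0.004507 mol.
Fraction absorbed: 1 − 69.7/100 = 0.3030.
Photons absorbed: 0.3030 × 0.004507 = 0.001366 mol.
Product: Φ × n_abs = 0.51 × 0.001366 = 6.967×10⁻⁴ mol.
As a count: 6.967×10⁻⁴ × 6.022×10²³ = 4.2×10²⁰.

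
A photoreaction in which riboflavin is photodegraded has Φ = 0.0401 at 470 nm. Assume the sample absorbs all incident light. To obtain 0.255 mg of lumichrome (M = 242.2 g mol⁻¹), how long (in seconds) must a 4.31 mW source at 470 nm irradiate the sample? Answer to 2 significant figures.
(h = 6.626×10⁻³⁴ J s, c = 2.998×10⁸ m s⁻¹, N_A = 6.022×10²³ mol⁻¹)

t ≈ 1600 s

Product: 0.255 mg / 242.2 g mol⁻¹ = 1.053×10⁻⁶ mol.
Photons that must be absorbed: 1.053×10⁻⁶ / 0.0401 = 2.626×10⁻⁵ mol.
Photon energy: hc/λ = 4.227×10⁻¹⁹ J; per mole, 2.545×10⁵ J mol⁻¹.
Energy required: 2.626×10⁻⁵ × 2.545×10⁵ = 6.683 J.
Time: 6.683 J / 0.00431 W = 1600 s.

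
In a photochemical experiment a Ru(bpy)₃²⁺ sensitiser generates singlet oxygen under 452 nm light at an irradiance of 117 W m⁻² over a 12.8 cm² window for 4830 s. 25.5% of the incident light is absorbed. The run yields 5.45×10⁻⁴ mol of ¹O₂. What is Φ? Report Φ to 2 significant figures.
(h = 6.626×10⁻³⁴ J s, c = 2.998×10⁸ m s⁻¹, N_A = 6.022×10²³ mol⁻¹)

Photon energy at 452 nm: hc/λ = (6.626×10⁻³⁴)(2.998×10⁸)/(452×10⁻⁹) = 4.395×10⁻¹⁹ J.
Energy delivered: (117 W m⁻²)(12.8×10⁻⁴ m²)(4830 s) = 723.3 J.
Photons incident: 723.3 / 4.395×10⁻¹⁹ = 1.646×10²¹, i.e. 1.646×10²¹/6.022×10²³ = 0.002733 mol.
Photons absorbed: 0.255 × 0.002733 = 6.969×10⁻⁴ mol.
Φ = 5.45×10⁻⁴ mol / 6.969×10⁻⁴ mol photons = 0.78.

Φ = 0.78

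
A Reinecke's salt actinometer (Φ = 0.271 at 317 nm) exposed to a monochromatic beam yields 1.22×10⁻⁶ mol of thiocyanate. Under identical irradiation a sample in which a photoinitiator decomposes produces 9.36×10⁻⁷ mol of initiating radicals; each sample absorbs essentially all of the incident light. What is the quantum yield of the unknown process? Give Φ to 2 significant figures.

Φ = 0.21

Photons absorbed by the actinometer: 1.22×10⁻⁶ / 0.271 = 4.502×10⁻⁶ mol.
Φ(unknown) = 9.36×10⁻⁷ / 4.502×10⁻⁶ = 0.21.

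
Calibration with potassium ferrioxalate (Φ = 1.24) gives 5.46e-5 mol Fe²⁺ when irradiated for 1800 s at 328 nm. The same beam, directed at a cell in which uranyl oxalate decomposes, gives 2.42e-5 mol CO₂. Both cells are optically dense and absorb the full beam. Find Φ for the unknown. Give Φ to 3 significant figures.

Photons absorbed by the actinometer: 5.46e-5 / 1.24 = 4.403e-5 mol.
Φ(unknown) = 2.42e-5 / 4.403e-5 = 0.550.

Φ = 0.550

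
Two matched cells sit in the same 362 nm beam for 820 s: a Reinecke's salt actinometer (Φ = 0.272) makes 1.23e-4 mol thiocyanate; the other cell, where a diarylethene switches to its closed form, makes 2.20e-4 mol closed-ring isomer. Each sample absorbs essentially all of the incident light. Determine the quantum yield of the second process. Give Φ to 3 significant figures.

Photons absorbed by the actinometer: 1.23e-4 / 0.272 = 4.522e-4 mol.
Φ(unknown) = 2.20e-4 / 4.522e-4 = 0.487.

Φ = 0.487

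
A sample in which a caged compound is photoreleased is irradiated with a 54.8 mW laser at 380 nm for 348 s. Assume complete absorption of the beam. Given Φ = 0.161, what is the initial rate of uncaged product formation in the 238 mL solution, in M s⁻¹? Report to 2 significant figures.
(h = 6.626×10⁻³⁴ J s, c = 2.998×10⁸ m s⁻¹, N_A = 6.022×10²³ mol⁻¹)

1.2×10⁻⁷ M s⁻¹

Photon energy at 380 nm: hc/λ = (6.626×10⁻³⁴)(2.998×10⁸)/(380×10⁻⁹) = 5.228×10⁻¹⁹ J.
Energy delivered: (54.8 mW)(348 s) = 19.07 J.
Photons incident: 19.07 / 5.228×10⁻¹⁹ = 3.648×10¹⁹, i.e. 3.648×10¹⁹/6.022×10²³ = 6.058×10⁻⁵ mol.
Product formed: 0.161 × 6.058×10⁻⁵ = 9.753×10⁻⁶ mol.
Rate: 9.753×10⁻⁶ mol / (348 s × 0.238 L) = 1.2×10⁻⁷ M s⁻¹.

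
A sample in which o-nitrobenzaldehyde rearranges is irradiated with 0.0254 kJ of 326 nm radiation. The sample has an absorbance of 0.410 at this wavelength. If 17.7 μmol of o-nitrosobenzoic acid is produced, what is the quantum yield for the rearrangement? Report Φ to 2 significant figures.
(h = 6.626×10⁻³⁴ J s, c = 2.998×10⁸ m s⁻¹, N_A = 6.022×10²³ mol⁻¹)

Φ = 0.42

Product: 17.7 μmol = 1.77×10⁻⁵ mol.
Photon energy at 326 nm: hc/λ = (6.626×10⁻³⁴)(2.998×10⁸)/(326×10⁻⁹) = 6.093×10⁻¹⁹ J.
Incident energy: 0.0254 kJ = 25.4 J.
Photons incident: 25.4 / 6.093×10⁻¹⁹ = 4.169×10¹⁹, i.e. 4.169×10¹⁹/6.022×10²³ = 6.923×10⁻⁵ mol.
Fraction absorbed: 1 − 10^(−0.410) = 0.6110.
Photons absorbed: 0.6110 × 6.923×10⁻⁵ = 4.230×10⁻⁵ mol.
Φ = 1.77×10⁻⁵ mol / 4.230×10⁻⁵ mol photons = 0.42.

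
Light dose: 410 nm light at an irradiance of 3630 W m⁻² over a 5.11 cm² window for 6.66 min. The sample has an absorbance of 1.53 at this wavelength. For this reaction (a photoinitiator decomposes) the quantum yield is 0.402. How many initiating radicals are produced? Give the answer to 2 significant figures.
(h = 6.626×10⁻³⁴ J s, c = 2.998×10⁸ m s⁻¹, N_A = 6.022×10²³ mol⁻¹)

6.0×10²⁰ initiating radicals

Photon energy at 410 nm: hc/λ = (6.626×10⁻³⁴)(2.998×10⁸)/(410×10⁻⁹) = 4.845×10⁻¹⁹ J.
Energy delivered: (3630 W m⁻²)(5.11×10⁻⁴ m²)(399.6 s) = 741.2 J.
Photons incident: 741.2 / 4.845×10⁻¹⁹ = 1.530×10²¹, i.e. 1.530×10²¹/6.022×10²³ = 0.002541 mol.
Fraction absorbed: 1 − 10^(−1.53) = 0.9705.
Photons absorbed: 0.9705 × 0.002541 = 0.002466 mol.
Product: Φ × n_abs = 0.402 × 0.002466 = 9.913×10⁻⁴ mol.
As a count: 9.913×10⁻⁴ × 6.022×10²³ = 6.0×10²⁰.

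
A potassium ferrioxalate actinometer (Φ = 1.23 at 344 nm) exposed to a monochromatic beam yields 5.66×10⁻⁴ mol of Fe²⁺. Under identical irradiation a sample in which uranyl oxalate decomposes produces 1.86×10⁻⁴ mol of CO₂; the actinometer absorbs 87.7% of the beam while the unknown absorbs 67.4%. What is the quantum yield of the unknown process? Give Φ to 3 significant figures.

Photons absorbed by the actinometer: 5.66×10⁻⁴ / 1.23 = 4.602×10⁻⁴ mol.
Incident flux: 4.602×10⁻⁴ / 0.877 = 5.247×10⁻⁴ einstein.
Absorbed by unknown: 0.674 × 5.247×10⁻⁴ = 3.536×10⁻⁴ mol.
Φ(unknown) = 1.86×10⁻⁴ / 3.536×10⁻⁴ = 0.526.

Φ = 0.526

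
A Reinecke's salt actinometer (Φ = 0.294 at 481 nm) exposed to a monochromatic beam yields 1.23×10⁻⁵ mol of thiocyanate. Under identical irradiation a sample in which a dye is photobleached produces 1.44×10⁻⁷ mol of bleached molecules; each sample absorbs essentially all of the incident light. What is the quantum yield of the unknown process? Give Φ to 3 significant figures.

Photons absorbed by the actinometer: 1.23×10⁻⁵ / 0.294 = 4.184×10⁻⁵ mol.
Φ(unknown) = 1.44×10⁻⁷ / 4.184×10⁻⁵ = 0.00344.

Φ = 0.00344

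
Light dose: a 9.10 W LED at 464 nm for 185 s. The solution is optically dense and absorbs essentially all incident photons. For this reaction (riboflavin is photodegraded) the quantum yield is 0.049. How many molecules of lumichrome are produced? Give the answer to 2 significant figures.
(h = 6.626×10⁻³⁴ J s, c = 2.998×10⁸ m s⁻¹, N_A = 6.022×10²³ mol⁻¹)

1.9×10²⁰ molecules

Photon energy at 464 nm: hc/λ = (6.626×10⁻³⁴)(2.998×10⁸)/(464×10⁻⁹) = 4.281×10⁻¹⁹ J.
Energy delivered: (9.10 W)(185 s) = 1684 J.
Photons incident: 1684 / 4.281×10⁻¹⁹ = 3.934×10²¹, i.e. 3.934×10²¹/6.022×10²³ = 0.006533 mol.
Product: Φ × n_abs = 0.049 × 0.006533 = 3.201×10⁻⁴ mol.
As a count: 3.201×10⁻⁴ × 6.022×10²³ = 1.9×10²⁰.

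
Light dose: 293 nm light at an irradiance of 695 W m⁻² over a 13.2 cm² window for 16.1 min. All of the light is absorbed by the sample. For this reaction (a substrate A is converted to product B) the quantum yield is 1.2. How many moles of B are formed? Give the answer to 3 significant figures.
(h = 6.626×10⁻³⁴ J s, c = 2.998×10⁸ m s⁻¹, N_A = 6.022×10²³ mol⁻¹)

Photon energy at 293 nm: hc/λ = (6.626×10⁻³⁴)(2.998×10⁸)/(293×10⁻⁹) = 6.780×10⁻¹⁹ J.
Energy delivered: (695 W m⁻²)(13.2×10⁻⁴ m²)(966 s) = 886.2 J.
Photons incident: 886.2 / 6.780×10⁻¹⁹ = 1.307×10²¹, i.e. 1.307×10²¹/6.022×10²³ = 0.002170 mol.
Product: Φ × n_abs = 1.2 × 0.002170 = 0.002604 mol.

0.00260 mol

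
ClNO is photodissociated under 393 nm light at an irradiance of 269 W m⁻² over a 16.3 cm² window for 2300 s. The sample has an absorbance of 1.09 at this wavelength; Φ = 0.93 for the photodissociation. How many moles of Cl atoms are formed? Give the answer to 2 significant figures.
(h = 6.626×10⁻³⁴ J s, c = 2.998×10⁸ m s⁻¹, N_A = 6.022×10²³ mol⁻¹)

0.0028 mol

Photon energy at 393 nm: hc/λ = (6.626×10⁻³⁴)(2.998×10⁸)/(393×10⁻⁹) = 5.055×10⁻¹⁹ J.
Energy delivered: (269 W m⁻²)(16.3×10⁻⁴ m²)(2300 s) = 1008 J.
Photons incident: 1008 / 5.055×10⁻¹⁹ = 1.994×10²¹, i.e. 1.994×10²¹/6.022×10²³ = 0.003311 mol.
Fraction absorbed: 1 − 10^(−1.09) = 0.9187.
Photons absorbed: 0.9187 × 0.003311 = 0.003042 mol.
Product: Φ × n_abs = 0.93 × 0.003042 = 0.002829 mol.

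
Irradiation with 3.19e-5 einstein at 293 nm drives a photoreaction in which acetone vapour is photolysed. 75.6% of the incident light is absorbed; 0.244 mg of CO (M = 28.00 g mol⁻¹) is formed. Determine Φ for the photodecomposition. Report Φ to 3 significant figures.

Φ = 0.361

Product: 0.244 mg / 28.00 g mol⁻¹ = 8.714e-6 mol.
Photons absorbed: 0.756 × 3.19e-5 = 2.412e-5 mol.
Φ = 8.714e-6 mol / 2.412e-5 mol photons = 0.361.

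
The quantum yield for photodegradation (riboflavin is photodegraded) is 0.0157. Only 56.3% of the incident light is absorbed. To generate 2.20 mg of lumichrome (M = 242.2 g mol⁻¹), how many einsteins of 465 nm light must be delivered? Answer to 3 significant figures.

0.00103 einstein

Product: 2.20 mg / 242.2 g mol⁻¹ = 9.083e-6 mol.
Photons that must be absorbed: 9.083e-6 / 0.0157 = 5.785e-4 mol.
Incident photons needed: 5.785e-4 / 0.563 = 0.001028 mol.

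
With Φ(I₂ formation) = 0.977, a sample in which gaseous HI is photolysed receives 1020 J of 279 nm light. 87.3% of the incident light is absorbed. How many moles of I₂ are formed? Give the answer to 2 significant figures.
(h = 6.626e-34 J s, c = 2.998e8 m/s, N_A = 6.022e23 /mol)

Photon energy at 279 nm: hc/λ = (6.626e-34)(2.998e8)/(279e-9) = 7.120e-19 J.
Photons incident: 1020 / 7.120e-19 = 1.433e21, i.e. 1.433e21/6.022e23 = 0.002380 mol.
Photons absorbed: 0.873 × 0.002380 = 0.002078 mol.
Product: Φ × n_abs = 0.977 × 0.002078 = 0.002030 mol.

0.0020 mol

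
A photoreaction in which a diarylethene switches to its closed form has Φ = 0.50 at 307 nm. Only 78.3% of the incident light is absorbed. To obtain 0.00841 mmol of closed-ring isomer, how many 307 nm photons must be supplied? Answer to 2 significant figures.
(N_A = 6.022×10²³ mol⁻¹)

Product: 0.00841 mmol = 8.41×10⁻⁶ mol.
Photons that must be absorbed: 8.41×10⁻⁶ / 0.50 = 1.682×10⁻⁵ mol.
Incident photons needed: 1.682×10⁻⁵ / 0.783 = 2.148×10⁻⁵ mol.
Photon count: 2.148×10⁻⁵ × 6.022×10²³ = 1.3×10¹⁹.

1.3×10¹⁹ photons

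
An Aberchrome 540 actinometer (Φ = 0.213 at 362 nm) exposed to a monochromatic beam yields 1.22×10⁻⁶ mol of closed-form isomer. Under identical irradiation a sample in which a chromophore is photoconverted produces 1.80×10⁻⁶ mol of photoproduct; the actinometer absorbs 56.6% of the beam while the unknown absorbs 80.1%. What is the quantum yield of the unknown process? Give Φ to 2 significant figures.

Φ = 0.22

Photons absorbed by the actinometer: 1.22×10⁻⁶ / 0.213 = 5.728×10⁻⁶ mol.
Incident flux: 5.728×10⁻⁶ / 0.566 = 1.012×10⁻⁵ einstein.
Absorbed by unknown: 0.801 × 1.012×10⁻⁵ = 8.106×10⁻⁶ mol.
Φ(unknown) = 1.80×10⁻⁶ / 8.106×10⁻⁶ = 0.22.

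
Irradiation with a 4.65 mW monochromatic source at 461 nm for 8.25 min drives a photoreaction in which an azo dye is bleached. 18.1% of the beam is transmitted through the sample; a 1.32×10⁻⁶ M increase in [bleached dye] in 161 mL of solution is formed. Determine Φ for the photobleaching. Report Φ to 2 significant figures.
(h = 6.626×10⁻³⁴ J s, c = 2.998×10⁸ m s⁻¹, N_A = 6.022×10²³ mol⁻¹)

Φ = 0.029

Product: (1.32×10⁻⁶ M)(0.161 L) = 2.125×10⁻⁷ mol.
Photon energy at 461 nm: hc/λ = (6.626×10⁻³⁴)(2.998×10⁸)/(461×10⁻⁹) = 4.309×10⁻¹⁹ J.
Energy delivered: (4.65 mW)(495 s) = 2.302 J.
Photons incident: 2.302 / 4.309×10⁻¹⁹ = 5.342×10¹⁸, i.e. 5.342×10¹⁸/6.022×10²³ = 8.871×10⁻⁶ mol.
Fraction absorbed: 1 − 18.1/100 = 0.8190.
Photons absorbed: 0.8190 × 8.871×10⁻⁶ = 7.265×10⁻⁶ mol.
Φ = 2.125×10⁻⁷ mol / 7.265×10⁻⁶ mol photons = 0.029.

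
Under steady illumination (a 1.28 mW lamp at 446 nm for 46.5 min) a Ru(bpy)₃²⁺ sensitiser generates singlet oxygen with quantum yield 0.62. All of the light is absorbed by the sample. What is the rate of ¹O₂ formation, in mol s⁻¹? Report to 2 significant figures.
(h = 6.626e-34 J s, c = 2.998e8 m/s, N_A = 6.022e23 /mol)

Photon energy at 446 nm: hc/λ = (6.626e-34)(2.998e8)/(446e-9) = 4.454e-19 J.
Energy delivered: (1.28 mW)(2790 s) = 3.571 J.
Photons incident: 3.571 / 4.454e-19 = 8.018e18, i.e. 8.018e18/6.022e23 = 1.331e-5 mol.
Product formed: 0.62 × 1.331e-5 = 8.252e-6 mol.
Rate: 8.252e-6 / 2790 s = 3.0e-9 mol s⁻¹.

3.0e-9 mol s⁻¹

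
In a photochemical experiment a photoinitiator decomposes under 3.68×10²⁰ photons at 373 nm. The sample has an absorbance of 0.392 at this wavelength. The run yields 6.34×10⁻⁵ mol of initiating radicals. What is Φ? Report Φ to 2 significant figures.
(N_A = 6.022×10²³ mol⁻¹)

Φ = 0.17

Moles of photons: 3.68×10²⁰ / 6.022×10²³ = 6.111×10⁻⁴ mol.
Fraction absorbed: 1 − 10^(−0.392) = 0.5945.
Photons absorbed: 0.5945 × 6.111×10⁻⁴ = 3.633×10⁻⁴ mol.
Φ = 6.34×10⁻⁵ mol / 3.633×10⁻⁴ mol photons = 0.17.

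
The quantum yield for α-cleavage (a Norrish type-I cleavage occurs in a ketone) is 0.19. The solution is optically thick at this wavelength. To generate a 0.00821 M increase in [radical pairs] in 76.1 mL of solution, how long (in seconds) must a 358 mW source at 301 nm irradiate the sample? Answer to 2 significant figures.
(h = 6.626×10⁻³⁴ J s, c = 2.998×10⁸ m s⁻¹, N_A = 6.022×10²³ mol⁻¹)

Product: (0.00821 M)(0.0761 L) = 6.248×10⁻⁴ mol.
Photons that must be absorbed: 6.248×10⁻⁴ / 0.19 = 0.003288 mol.
Photon energy: hc/λ = 6.600×10⁻¹⁹ J; per mole, 3.975×10⁵ J mol⁻¹.
Energy required: 0.003288 × 3.975×10⁵ = 1307 J.
Time: 1307 J / 0.358 W = 3700 s.

t ≈ 3700 s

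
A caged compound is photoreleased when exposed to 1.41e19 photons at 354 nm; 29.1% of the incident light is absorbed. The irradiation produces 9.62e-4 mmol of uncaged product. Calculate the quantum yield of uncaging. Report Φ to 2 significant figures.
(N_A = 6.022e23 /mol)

Product: 9.62e-4 mmol = 9.62e-7 mol.
Moles of photons: 1.41e19 / 6.022e23 = 2.341e-5 mol.
Photons absorbed: 0.291 × 2.341e-5 = 6.812e-6 mol.
Φ = 9.62e-7 mol / 6.812e-6 mol photons = 0.14.

Φ = 0.14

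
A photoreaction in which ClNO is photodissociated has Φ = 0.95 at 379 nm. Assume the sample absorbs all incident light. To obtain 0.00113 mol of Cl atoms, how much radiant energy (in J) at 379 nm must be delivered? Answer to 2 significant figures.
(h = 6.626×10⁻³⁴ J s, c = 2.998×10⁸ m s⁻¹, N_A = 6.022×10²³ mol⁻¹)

Photons that must be absorbed: 0.00113 / 0.95 = 0.001189 mol.
Photon energy: hc/λ = 5.241×10⁻¹⁹ J; per mole, 3.156×10⁵ J mol⁻¹.
Energy required: 0.001189 × 3.156×10⁵ = 380 J.

380 J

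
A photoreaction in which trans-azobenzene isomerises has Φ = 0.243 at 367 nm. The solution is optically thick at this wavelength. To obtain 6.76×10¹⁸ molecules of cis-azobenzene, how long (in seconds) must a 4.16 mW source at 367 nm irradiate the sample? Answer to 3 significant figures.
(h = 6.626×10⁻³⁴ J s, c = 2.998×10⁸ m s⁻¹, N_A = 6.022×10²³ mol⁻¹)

t ≈ 3620 s

Product: 6.76×10¹⁸ / 6.022×10²³ = 1.123×10⁻⁵ mol.
Photons that must be absorbed: 1.123×10⁻⁵ / 0.243 = 4.621×10⁻⁵ mol.
Photon energy: hc/λ = 5.413×10⁻¹⁹ J; per mole, 3.260×10⁵ J mol⁻¹.
Energy required: 4.621×10⁻⁵ × 3.260×10⁵ = 15.06 J.
Time: 15.06 J / 0.00416 W = 3620 s.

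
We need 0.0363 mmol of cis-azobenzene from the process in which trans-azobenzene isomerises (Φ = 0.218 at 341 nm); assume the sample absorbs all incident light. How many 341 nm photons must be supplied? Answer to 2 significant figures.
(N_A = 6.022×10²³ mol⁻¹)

Product: 0.0363 mmol = 3.63×10⁻⁵ mol.
Photons that must be absorbed: 3.63×10⁻⁵ / 0.218 = 1.665×10⁻⁴ mol.
Photon count: 1.665×10⁻⁴ × 6.022×10²³ = 1.0×10²⁰.

1.0×10²⁰ photons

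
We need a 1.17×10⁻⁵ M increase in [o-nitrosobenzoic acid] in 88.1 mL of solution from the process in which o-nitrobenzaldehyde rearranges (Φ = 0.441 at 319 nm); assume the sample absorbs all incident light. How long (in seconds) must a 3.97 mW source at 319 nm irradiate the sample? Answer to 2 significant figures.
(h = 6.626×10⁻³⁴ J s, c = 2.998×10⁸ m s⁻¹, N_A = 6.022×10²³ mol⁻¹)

t ≈ 220 s

Product: (1.17×10⁻⁵ M)(0.0881 L) = 1.031×10⁻⁶ mol.
Photons that must be absorbed: 1.031×10⁻⁶ / 0.441 = 2.338×10⁻⁶ mol.
Photon energy: hc/λ = 6.227×10⁻¹⁹ J; per mole, 3.750×10⁵ J mol⁻¹.
Energy required: 2.338×10⁻⁶ × 3.750×10⁵ = 0.8767 J.
Time: 0.8767 J / 0.00397 W = 220 s.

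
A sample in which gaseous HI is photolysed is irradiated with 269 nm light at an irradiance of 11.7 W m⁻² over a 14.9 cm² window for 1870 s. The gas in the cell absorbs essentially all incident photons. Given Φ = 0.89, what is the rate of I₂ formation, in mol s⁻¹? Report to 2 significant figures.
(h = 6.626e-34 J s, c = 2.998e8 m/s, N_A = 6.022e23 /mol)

Photon energy at 269 nm: hc/λ = (6.626e-34)(2.998e8)/(269e-9) = 7.385e-19 J.
Energy delivered: (11.7 W m⁻²)(14.9e-4 m²)(1870 s) = 32.60 J.
Photons incident: 32.60 / 7.385e-19 = 4.414e19, i.e. 4.414e19/6.022e23 = 7.330e-5 mol.
Product formed: 0.89 × 7.330e-5 = 6.524e-5 mol.
Rate: 6.524e-5 / 1870 s = 3.5e-8 mol s⁻¹.

3.5e-8 mol s⁻¹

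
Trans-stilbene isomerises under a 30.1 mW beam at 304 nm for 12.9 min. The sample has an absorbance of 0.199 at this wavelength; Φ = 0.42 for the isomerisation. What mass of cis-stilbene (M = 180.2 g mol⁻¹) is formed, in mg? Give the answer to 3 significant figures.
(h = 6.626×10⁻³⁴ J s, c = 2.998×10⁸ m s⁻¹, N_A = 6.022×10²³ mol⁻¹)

Photon energy at 304 nm: hc/λ = (6.626×10⁻³⁴)(2.998×10⁸)/(304×10⁻⁹) = 6.534×10⁻¹⁹ J.
Energy delivered: (30.1 mW)(774 s) = 23.30 J.
Photons incident: 23.30 / 6.534×10⁻¹⁹ = 3.566×10¹⁹, i.e. 3.566×10¹⁹/6.022×10²³ = 5.922×10⁻⁵ mol.
Fraction absorbed: 1 − 10^(−0.199) = 0.3676.
Photons absorbed: 0.3676 × 5.922×10⁻⁵ = 2.177×10⁻⁵ mol.
Product: Φ × n_abs = 0.42 × 2.177×10⁻⁵ = 9.143×10⁻⁶ mol.
Mass: 9.143×10⁻⁶ × 180.2 = 0.001648 g = 1.65 mg.

1.65 mg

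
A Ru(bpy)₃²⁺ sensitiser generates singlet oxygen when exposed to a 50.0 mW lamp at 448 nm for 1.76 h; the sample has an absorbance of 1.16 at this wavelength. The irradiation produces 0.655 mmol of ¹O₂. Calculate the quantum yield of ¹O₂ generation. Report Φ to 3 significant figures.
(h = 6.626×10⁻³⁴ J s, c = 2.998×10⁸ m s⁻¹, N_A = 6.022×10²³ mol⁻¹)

Product: 0.655 mmol = 6.55×10⁻⁴ mol.
Photon energy at 448 nm: hc/λ = (6.626×10⁻³⁴)(2.998×10⁸)/(448×10⁻⁹) = 4.434×10⁻¹⁹ J.
Energy delivered: (50.0 mW)(6336 s) = 316.8 J.
Photons incident: 316.8 / 4.434×10⁻¹⁹ = 7.145×10²⁰, i.e. 7.145×10²⁰/6.022×10²³ = 0.001186 mol.
Fraction absorbed: 1 − 10^(−1.16) = 0.9308.
Photons absorbed: 0.9308 × 0.001186 = 0.001104 mol.
Φ = 6.55×10⁻⁴ mol / 0.001104 mol photons = 0.593.

Φ = 0.593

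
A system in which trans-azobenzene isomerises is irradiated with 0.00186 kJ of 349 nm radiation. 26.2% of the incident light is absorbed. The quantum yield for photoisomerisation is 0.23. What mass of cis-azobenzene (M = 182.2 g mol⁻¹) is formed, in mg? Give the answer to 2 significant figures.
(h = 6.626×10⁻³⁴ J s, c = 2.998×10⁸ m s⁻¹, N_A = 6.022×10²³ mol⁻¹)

Photon energy at 349 nm: hc/λ = (6.626×10⁻³⁴)(2.998×10⁸)/(349×10⁻⁹) = 5.692×10⁻¹⁹ J.
Incident energy: 0.00186 kJ = 1.86 J.
Photons incident: 1.86 / 5.692×10⁻¹⁹ = 3.268×10¹⁸, i.e. 3.268×10¹⁸/6.022×10²³ = 5.427×10⁻⁶ mol.
Photons absorbed: 0.262 × 5.427×10⁻⁶ = 1.422×10⁻⁶ mol.
Product: Φ × n_abs = 0.23 × 1.422×10⁻⁶ = 3.271×10⁻⁷ mol.
Mass: 3.271×10⁻⁷ × 182.2 = 5.960×10⁻⁵ g = 0.060 mg.

0.060 mg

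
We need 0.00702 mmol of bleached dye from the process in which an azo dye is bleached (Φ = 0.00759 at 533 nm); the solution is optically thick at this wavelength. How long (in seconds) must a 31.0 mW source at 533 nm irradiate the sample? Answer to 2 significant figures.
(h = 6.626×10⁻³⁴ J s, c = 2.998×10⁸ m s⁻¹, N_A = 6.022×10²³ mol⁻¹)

Product: 0.00702 mmol = 7.02×10⁻⁶ mol.
Photons that must be absorbed: 7.02×10⁻⁶ / 0.00759 = 9.249×10⁻⁴ mol.
Photon energy: hc/λ = 3.727×10⁻¹⁹ J; per mole, 2.244×10⁵ J mol⁻¹.
Energy required: 9.249×10⁻⁴ × 2.244×10⁵ = 207.5 J.
Time: 207.5 J / 0.031 W = 6700 s.

t ≈ 6700 s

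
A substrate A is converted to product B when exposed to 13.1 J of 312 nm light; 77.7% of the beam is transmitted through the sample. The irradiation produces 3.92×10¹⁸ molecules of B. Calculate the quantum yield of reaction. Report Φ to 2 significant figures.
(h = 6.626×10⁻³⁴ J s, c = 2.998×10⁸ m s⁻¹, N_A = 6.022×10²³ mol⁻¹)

Product: 3.92×10¹⁸ / 6.022×10²³ = 6.509×10⁻⁶ mol.
Photon energy at 312 nm: hc/λ = (6.626×10⁻³⁴)(2.998×10⁸)/(312×10⁻⁹) = 6.367×10⁻¹⁹ J.
Photons incident: 13.1 / 6.367×10⁻¹⁹ = 2.057×10¹⁹, i.e. 2.057×10¹⁹/6.022×10²³ = 3.416×10⁻⁵ mol.
Fraction absorbed: 1 − 77.7/100 = 0.2230.
Photons absorbed: 0.2230 × 3.416×10⁻⁵ = 7.618×10⁻⁶ mol.
Φ = 6.509×10⁻⁶ mol / 7.618×10⁻⁶ mol photons = 0.85.

Φ = 0.85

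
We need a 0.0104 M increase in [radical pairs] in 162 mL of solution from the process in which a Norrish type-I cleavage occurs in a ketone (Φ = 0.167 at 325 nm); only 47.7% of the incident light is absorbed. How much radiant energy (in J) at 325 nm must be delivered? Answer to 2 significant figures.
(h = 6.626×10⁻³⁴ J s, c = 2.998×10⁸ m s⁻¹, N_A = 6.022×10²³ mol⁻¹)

Product: (0.0104 M)(0.162 L) = 0.001685 mol.
Photons that must be absorbed: 0.001685 / 0.167 = 0.01009 mol.
Incident photons needed: 0.01009 / 0.477 = 0.02115 mol.
Photon energy: hc/λ = 6.112×10⁻¹⁹ J; per mole, 3.681×10⁵ J mol⁻¹.
Energy required: 0.02115 × 3.681×10⁵ = 7800 J.

7800 J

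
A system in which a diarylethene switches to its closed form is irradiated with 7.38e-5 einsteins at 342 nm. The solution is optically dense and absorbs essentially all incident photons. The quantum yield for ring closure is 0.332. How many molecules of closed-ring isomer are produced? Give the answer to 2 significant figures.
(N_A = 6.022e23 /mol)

Product: Φ × n_abs = 0.332 × 7.38e-5 = 2.450e-5 mol.
As a count: 2.450e-5 × 6.022e23 = 1.5e19.

1.5e19 molecules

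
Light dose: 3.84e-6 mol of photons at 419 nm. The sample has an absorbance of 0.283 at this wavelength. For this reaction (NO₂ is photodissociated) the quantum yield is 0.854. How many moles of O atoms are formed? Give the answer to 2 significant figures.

1.6e-6 mol

Fraction absorbed: 1 − 10^(−0.283) = 0.4788.
Photons absorbed: 0.4788 × 3.84e-6 = 1.839e-6 mol.
Product: Φ × n_abs = 0.854 × 1.839e-6 = 1.571e-6 mol.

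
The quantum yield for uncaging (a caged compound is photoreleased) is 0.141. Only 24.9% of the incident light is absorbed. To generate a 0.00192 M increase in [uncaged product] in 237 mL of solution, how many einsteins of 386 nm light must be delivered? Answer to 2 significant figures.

0.013 einstein

Product: (0.00192 M)(0.237 L) = 4.550×10⁻⁴ mol.
Photons that must be absorbed: 4.550×10⁻⁴ / 0.141 = 0.003227 mol.
Incident photons needed: 0.003227 / 0.249 = 0.01296 mol.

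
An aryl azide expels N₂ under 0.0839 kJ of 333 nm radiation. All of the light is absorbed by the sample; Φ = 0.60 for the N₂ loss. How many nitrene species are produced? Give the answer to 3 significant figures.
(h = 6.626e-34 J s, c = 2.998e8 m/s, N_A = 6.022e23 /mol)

Photon energy at 333 nm: hc/λ = (6.626e-34)(2.998e8)/(333e-9) = 5.965e-19 J.
Incident energy: 0.0839 kJ = 83.9 J.
Photons incident: 83.9 / 5.965e-19 = 1.407e20, i.e. 1.407e20/6.022e23 = 2.336e-4 mol.
Product: Φ × n_abs = 0.60 × 2.336e-4 = 1.402e-4 mol.
As a count: 1.402e-4 × 6.022e23 = 8.44e19.

8.44e19 species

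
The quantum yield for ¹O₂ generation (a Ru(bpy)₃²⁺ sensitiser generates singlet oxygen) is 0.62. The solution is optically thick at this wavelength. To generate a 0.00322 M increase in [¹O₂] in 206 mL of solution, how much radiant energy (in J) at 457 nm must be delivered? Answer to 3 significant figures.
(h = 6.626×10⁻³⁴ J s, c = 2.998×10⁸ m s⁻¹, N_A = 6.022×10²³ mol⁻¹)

Product: (0.00322 M)(0.206 L) = 6.633×10⁻⁴ mol.
Photons that must be absorbed: 6.633×10⁻⁴ / 0.62 = 0.001070 mol.
Photon energy: hc/λ = 4.347×10⁻¹⁹ J; per mole, 2.618×10⁵ J mol⁻¹.
Energy required: 0.001070 × 2.618×10⁵ = 280 J.

280 J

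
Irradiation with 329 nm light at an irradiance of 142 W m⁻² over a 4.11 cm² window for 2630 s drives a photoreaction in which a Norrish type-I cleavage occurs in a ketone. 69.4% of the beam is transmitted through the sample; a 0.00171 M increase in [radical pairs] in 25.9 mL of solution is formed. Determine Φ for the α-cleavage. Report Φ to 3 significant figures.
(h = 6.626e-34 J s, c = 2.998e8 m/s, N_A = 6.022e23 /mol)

Product: (0.00171 M)(0.0259 L) = 4.429e-5 mol.
Photon energy at 329 nm: hc/λ = (6.626e-34)(2.998e8)/(329e-9) = 6.038e-19 J.
Energy delivered: (142 W m⁻²)(4.11e-4 m²)(2630 s) = 153.5 J.
Photons incident: 153.5 / 6.038e-19 = 2.542e20, i.e. 2.542e20/6.022e23 = 4.221e-4 mol.
Fraction absorbed: 1 − 69.4/100 = 0.3060.
Photons absorbed: 0.3060 × 4.221e-4 = 1.292e-4 mol.
Φ = 4.429e-5 mol / 1.292e-4 mol photons = 0.343.

Φ = 0.343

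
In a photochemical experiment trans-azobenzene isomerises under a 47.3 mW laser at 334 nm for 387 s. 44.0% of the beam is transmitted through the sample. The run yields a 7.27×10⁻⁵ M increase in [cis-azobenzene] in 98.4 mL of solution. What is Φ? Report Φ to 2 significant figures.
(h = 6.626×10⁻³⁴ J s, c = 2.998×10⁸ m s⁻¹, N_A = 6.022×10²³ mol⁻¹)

Φ = 0.25

Product: (7.27×10⁻⁵ M)(0.0984 L) = 7.154×10⁻⁶ mol.
Photon energy at 334 nm: hc/λ = (6.626×10⁻³⁴)(2.998×10⁸)/(334×10⁻⁹) = 5.948×10⁻¹⁹ J.
Energy delivered: (47.3 mW)(387 s) = 18.31 J.
Photons incident: 18.31 / 5.948×10⁻¹⁹ = 3.078×10¹⁹, i.e. 3.078×10¹⁹/6.022×10²³ = 5.111×10⁻⁵ mol.
Fraction absorbed: 1 − 44.0/100 = 0.5600.
Photons absorbed: 0.5600 × 5.111×10⁻⁵ = 2.862×10⁻⁵ mol.
Φ = 7.154×10⁻⁶ mol / 2.862×10⁻⁵ mol photons = 0.25.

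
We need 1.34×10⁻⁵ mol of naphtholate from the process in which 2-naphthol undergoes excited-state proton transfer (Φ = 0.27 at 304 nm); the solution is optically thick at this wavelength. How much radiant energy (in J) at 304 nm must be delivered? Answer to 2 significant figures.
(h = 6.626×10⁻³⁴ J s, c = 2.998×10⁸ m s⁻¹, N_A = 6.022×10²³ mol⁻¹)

20 J

Photons that must be absorbed: 1.34×10⁻⁵ / 0.27 = 4.963×10⁻⁵ mol.
Photon energy: hc/λ = 6.534×10⁻¹⁹ J; per mole, 3.935×10⁵ J mol⁻¹.
Energy required: 4.963×10⁻⁵ × 3.935×10⁵ = 20 J.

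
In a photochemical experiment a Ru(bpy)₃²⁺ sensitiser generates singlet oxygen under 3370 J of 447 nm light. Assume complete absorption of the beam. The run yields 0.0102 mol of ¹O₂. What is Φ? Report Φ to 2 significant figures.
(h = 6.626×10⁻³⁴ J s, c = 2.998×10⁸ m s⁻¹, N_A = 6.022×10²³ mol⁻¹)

Photon energy at 447 nm: hc/λ = (6.626×10⁻³⁴)(2.998×10⁸)/(447×10⁻⁹) = 4.444×10⁻¹⁹ J.
Photons incident: 3370 / 4.444×10⁻¹⁹ = 7.583×10²¹, i.e. 7.583×10²¹/6.022×10²³ = 0.01259 mol.
Φ = 0.0102 mol / 0.01259 mol photons = 0.81.

Φ = 0.81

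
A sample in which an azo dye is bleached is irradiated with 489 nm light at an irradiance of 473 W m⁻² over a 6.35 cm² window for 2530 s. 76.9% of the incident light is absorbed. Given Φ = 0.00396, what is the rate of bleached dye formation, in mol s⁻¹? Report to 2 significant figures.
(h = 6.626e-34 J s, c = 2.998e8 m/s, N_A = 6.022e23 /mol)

Photon energy at 489 nm: hc/λ = (6.626e-34)(2.998e8)/(489e-9) = 4.062e-19 J.
Energy delivered: (473 W m⁻²)(6.35e-4 m²)(2530 s) = 759.9 J.
Photons incident: 759.9 / 4.062e-19 = 1.871e21, i.e. 1.871e21/6.022e23 = 0.003107 mol.
Photons absorbed: 0.769 × 0.003107 = 0.002389 mol.
Product formed: 0.00396 × 0.002389 = 9.460e-6 mol.
Rate: 9.460e-6 / 2530 s = 3.7e-9 mol s⁻¹.

3.7e-9 mol s⁻¹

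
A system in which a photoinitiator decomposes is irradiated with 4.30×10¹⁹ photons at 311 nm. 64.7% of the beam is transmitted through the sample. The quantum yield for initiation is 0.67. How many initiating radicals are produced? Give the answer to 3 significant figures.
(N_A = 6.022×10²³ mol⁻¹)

1.02×10¹⁹ initiating radicals

Moles of photons: 4.30×10¹⁹ / 6.022×10²³ = 7.140×10⁻⁵ mol.
Fraction absorbed: 1 − 64.7/100 = 0.3530.
Photons absorbed: 0.3530 × 7.140×10⁻⁵ = 2.520×10⁻⁵ mol.
Product: Φ × n_abs = 0.67 × 2.520×10⁻⁵ = 1.688×10⁻⁵ mol.
As a count: 1.688×10⁻⁵ × 6.022×10²³ = 1.02×10¹⁹.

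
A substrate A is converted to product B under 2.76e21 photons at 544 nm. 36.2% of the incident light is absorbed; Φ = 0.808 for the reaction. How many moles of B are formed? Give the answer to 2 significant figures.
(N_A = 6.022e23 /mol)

Moles of photons: 2.76e21 / 6.022e23 = 0.004583 mol.
Photons absorbed: 0.362 × 0.004583 = 0.001659 mol.
Product: Φ × n_abs = 0.808 × 0.001659 = 0.001340 mol.

0.0013 mol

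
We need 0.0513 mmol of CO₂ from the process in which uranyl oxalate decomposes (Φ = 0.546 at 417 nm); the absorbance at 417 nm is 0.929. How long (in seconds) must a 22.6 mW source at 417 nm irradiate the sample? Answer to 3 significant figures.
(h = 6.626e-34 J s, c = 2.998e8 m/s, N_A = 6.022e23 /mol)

Product: 0.0513 mmol = 5.13e-5 mol.
Photons that must be absorbed: 5.13e-5 / 0.546 = 9.396e-5 mol.
Fraction absorbed: 1 − 10^(−0.929) = 0.8822.
Incident photons needed: 9.396e-5 / 0.8822 = 1.065e-4 mol.
Photon energy: hc/λ = 4.764e-19 J; per mole, 2.869e5 J mol⁻¹.
Energy required: 1.065e-4 × 2.869e5 = 30.55 J.
Time: 30.55 J / 0.0226 W = 1350 s.

t ≈ 1350 s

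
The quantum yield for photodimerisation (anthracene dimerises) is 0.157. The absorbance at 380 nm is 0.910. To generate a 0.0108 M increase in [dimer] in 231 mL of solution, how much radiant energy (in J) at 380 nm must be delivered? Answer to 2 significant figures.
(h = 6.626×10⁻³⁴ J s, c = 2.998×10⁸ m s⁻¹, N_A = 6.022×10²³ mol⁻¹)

Product: (0.0108 M)(0.231 L) = 0.002495 mol.
Photons that must be absorbed: 0.002495 / 0.157 = 0.01589 mol.
Fraction absorbed: 1 − 10^(−0.910) = 0.8770.
Incident photons needed: 0.01589 / 0.8770 = 0.01812 mol.
Photon energy: hc/λ = 5.228×10⁻¹⁹ J; per mole, 3.148×10⁵ J mol⁻¹.
Energy required: 0.01812 × 3.148×10⁵ = 5700 J.

5700 J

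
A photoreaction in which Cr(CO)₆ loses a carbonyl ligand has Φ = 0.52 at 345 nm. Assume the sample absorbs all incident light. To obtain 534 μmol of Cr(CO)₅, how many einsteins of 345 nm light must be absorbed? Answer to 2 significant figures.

0.0010 einstein

Product: 534 μmol = 5.34×10⁻⁴ mol.
Photons that must be absorbed: 5.34×10⁻⁴ / 0.52 = 0.001027 mol.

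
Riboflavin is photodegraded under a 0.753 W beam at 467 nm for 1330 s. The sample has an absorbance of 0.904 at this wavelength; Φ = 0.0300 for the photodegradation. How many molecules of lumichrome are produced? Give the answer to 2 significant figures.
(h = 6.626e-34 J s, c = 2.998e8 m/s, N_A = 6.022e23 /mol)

6.2e19 molecules

Photon energy at 467 nm: hc/λ = (6.626e-34)(2.998e8)/(467e-9) = 4.254e-19 J.
Energy delivered: (0.753 W)(1330 s) = 1001 J.
Photons incident: 1001 / 4.254e-19 = 2.353e21, i.e. 2.353e21/6.022e23 = 0.003907 mol.
Fraction absorbed: 1 − 10^(−0.904) = 0.8753.
Photons absorbed: 0.8753 × 0.003907 = 0.003420 mol.
Product: Φ × n_abs = 0.0300 × 0.003420 = 1.026e-4 mol.
As a count: 1.026e-4 × 6.022e23 = 6.2e19.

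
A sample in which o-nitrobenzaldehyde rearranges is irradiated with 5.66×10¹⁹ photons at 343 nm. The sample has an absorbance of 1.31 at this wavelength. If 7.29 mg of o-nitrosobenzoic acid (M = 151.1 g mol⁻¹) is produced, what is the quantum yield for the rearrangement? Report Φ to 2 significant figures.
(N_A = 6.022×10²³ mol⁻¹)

Φ = 0.54

Product: 7.29 mg / 151.1 g mol⁻¹ = 4.825×10⁻⁵ mol.
Moles of photons: 5.66×10¹⁹ / 6.022×10²³ = 9.399×10⁻⁵ mol.
Fraction absorbed: 1 − 10^(−1.31) = 0.9510.
Photons absorbed: 0.9510 × 9.399×10⁻⁵ = 8.938×10⁻⁵ mol.
Φ = 4.825×10⁻⁵ mol / 8.938×10⁻⁵ mol photons = 0.54.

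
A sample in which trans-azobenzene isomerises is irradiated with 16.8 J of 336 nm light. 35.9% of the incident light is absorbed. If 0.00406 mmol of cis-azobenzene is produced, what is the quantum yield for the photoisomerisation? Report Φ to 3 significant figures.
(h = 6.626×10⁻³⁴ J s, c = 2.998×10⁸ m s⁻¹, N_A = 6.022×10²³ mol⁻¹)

Product: 0.00406 mmol = 4.06×10⁻⁶ mol.
Photon energy at 336 nm: hc/λ = (6.626×10⁻³⁴)(2.998×10⁸)/(336×10⁻⁹) = 5.912×10⁻¹⁹ J.
Photons incident: 16.8 / 5.912×10⁻¹⁹ = 2.842×10¹⁹, i.e. 2.842×10¹⁹/6.022×10²³ = 4.719×10⁻⁵ mol.
Photons absorbed: 0.359 × 4.719×10⁻⁵ = 1.694×10⁻⁵ mol.
Φ = 4.06×10⁻⁶ mol / 1.694×10⁻⁵ mol photons = 0.240.

Φ = 0.240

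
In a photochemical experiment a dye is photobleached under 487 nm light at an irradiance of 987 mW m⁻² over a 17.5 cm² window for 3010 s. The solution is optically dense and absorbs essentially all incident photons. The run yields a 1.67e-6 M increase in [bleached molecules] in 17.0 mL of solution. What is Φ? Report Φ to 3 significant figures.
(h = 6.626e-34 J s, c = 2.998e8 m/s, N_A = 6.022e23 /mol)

Product: (1.67e-6 M)(0.017 L) = 2.839e-8 mol.
Photon energy at 487 nm: hc/λ = (6.626e-34)(2.998e8)/(487e-9) = 4.079e-19 J.
Energy delivered: (987 mW m⁻²)(17.5e-4 m²)(3010 s) = 5.199 J.
Photons incident: 5.199 / 4.079e-19 = 1.275e19, i.e. 1.275e19/6.022e23 = 2.117e-5 mol.
Φ = 2.839e-8 mol / 2.117e-5 mol photons = 0.00134.

Φ = 0.00134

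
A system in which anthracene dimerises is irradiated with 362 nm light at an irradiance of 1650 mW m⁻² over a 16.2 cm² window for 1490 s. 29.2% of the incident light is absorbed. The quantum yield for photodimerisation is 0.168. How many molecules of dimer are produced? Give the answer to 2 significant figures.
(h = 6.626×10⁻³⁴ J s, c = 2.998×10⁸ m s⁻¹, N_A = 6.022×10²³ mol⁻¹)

Photon energy at 362 nm: hc/λ = (6.626×10⁻³⁴)(2.998×10⁸)/(362×10⁻⁹) = 5.487×10⁻¹⁹ J.
Energy delivered: (1650 mW m⁻²)(16.2×10⁻⁴ m²)(1490 s) = 3.983 J.
Photons incident: 3.983 / 5.487×10⁻¹⁹ = 7.259×10¹⁸, i.e. 7.259×10¹⁸/6.022×10²³ = 1.205×10⁻⁵ mol.
Photons absorbed: 0.292 × 1.205×10⁻⁵ = 3.519×10⁻⁶ mol.
Product: Φ × n_abs = 0.168 × 3.519×10⁻⁶ = 5.912×10⁻⁷ mol.
As a count: 5.912×10⁻⁷ × 6.022×10²³ = 3.6×10¹⁷.

3.6×10¹⁷ molecules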